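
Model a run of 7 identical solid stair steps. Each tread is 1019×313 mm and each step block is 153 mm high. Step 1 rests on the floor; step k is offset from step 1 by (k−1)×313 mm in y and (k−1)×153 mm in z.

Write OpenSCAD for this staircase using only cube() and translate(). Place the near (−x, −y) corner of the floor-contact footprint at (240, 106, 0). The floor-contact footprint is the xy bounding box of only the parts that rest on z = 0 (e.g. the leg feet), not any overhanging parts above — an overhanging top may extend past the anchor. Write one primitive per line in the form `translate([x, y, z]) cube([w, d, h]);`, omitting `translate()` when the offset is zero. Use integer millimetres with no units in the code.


translate([240, 106, 0]) cube([1019, 313, 153]);
translate([240, 419, 153]) cube([1019, 313, 153]);
translate([240, 732, 306]) cube([1019, 313, 153]);
translate([240, 1045, 459]) cube([1019, 313, 153]);
translate([240, 1358, 612]) cube([1019, 313, 153]);
translate([240, 1671, 765]) cube([1019, 313, 153]);
translate([240, 1984, 918]) cube([1019, 313, 153]);


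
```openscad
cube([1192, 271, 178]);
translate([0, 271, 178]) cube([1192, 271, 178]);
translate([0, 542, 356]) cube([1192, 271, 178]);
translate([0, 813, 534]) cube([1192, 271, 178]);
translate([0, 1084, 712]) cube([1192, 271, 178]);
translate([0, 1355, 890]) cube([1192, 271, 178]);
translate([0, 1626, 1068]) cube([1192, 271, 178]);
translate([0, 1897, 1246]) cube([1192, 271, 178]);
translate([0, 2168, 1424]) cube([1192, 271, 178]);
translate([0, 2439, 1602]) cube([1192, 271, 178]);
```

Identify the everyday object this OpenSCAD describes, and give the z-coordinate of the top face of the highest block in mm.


A staircase. The total rise is 1780 mm.

10 identical blocks, each offset up and back from the previous — a staircase. Each step is 178 mm tall and there are 10 of them, so the total rise is 10 × 178 = 1780 mm.


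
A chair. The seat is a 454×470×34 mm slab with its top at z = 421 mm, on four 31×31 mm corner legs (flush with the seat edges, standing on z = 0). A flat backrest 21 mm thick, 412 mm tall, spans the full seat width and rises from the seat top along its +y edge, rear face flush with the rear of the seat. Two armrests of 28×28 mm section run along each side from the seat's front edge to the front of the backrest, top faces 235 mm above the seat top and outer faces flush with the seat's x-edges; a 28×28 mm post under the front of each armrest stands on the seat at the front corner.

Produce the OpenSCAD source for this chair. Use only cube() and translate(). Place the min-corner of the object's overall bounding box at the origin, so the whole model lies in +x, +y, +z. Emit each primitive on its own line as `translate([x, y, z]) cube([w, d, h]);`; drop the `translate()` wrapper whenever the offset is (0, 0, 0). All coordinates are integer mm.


// leg_h = 421 - 34 = 387
// arm post h = 235 - 28 = 207
translate([0, 0, 387]) cube([454, 470, 34]);
cube([31, 31, 387]);
translate([423, 0, 0]) cube([31, 31, 387]);
translate([0, 439, 0]) cube([31, 31, 387]);
translate([423, 439, 0]) cube([31, 31, 387]);
translate([0, 449, 421]) cube([454, 21, 412]);
translate([0, 0, 628]) cube([28, 449, 28]);
translate([426, 0, 628]) cube([28, 449, 28]);
translate([0, 0, 421]) cube([28, 28, 207]);
translate([426, 0, 421]) cube([28, 28, 207]);


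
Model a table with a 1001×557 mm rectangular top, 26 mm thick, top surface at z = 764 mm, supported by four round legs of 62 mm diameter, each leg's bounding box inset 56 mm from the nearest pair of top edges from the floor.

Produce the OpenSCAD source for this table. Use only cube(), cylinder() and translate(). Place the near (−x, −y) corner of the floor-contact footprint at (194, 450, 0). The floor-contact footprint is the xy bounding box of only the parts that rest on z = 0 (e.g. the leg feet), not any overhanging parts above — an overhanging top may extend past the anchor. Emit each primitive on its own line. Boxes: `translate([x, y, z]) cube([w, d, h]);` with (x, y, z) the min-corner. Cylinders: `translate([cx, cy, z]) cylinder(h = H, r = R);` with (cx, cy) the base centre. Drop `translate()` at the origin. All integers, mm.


translate([138, 394, 738]) cube([1001, 557, 26]);
translate([225, 481, 0]) cylinder(h = 738, r = 31);
translate([1052, 481, 0]) cylinder(h = 738, r = 31);
translate([225, 864, 0]) cylinder(h = 738, r = 31);
translate([1052, 864, 0]) cylinder(h = 738, r = 31);


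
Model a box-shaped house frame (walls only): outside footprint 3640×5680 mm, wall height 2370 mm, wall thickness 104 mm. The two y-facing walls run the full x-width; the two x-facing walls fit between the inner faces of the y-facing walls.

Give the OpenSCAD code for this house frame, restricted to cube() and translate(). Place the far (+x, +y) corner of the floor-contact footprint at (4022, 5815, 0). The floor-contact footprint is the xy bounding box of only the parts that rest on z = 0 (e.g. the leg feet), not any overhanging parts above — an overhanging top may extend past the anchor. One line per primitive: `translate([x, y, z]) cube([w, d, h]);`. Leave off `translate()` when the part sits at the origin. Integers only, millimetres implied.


translate([382, 135, 0]) cube([3640, 104, 2370]);
translate([382, 5711, 0]) cube([3640, 104, 2370]);
translate([382, 239, 0]) cube([104, 5472, 2370]);
translate([3918, 239, 0]) cube([104, 5472, 2370]);


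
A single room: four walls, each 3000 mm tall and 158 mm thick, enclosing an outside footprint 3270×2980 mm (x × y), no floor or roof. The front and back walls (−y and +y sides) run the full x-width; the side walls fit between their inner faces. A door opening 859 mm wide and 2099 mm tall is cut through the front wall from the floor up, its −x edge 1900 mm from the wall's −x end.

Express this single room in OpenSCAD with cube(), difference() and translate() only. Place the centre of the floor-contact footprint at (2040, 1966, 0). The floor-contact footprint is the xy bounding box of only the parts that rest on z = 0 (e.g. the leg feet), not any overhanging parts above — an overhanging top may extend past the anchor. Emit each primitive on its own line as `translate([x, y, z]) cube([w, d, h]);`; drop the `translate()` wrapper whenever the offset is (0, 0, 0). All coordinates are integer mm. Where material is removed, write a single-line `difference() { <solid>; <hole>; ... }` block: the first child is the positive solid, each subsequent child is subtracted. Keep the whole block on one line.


difference() { translate([405, 476, 0]) cube([3270, 158, 3000]); translate([2305, 476, 0]) cube([859, 158, 2099]); }
translate([405, 3298, 0]) cube([3270, 158, 3000]);
translate([405, 634, 0]) cube([158, 2664, 3000]);
translate([3517, 634, 0]) cube([158, 2664, 3000]);


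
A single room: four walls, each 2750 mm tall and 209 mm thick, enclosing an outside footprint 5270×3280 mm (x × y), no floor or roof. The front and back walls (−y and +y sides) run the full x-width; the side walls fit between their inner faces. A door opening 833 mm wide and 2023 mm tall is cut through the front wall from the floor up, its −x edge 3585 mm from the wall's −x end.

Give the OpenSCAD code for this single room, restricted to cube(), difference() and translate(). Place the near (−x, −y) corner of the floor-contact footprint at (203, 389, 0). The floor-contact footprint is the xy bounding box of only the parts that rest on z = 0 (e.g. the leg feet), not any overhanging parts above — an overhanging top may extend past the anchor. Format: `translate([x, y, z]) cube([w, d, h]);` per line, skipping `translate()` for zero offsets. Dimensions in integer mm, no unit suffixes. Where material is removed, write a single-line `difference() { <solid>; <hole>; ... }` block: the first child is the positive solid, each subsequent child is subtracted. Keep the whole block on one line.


difference() { translate([203, 389, 0]) cube([5270, 209, 2750]); translate([3788, 389, 0]) cube([833, 209, 2023]); }
translate([203, 3460, 0]) cube([5270, 209, 2750]);
translate([203, 598, 0]) cube([209, 2862, 2750]);
translate([5264, 598, 0]) cube([209, 2862, 2750]);


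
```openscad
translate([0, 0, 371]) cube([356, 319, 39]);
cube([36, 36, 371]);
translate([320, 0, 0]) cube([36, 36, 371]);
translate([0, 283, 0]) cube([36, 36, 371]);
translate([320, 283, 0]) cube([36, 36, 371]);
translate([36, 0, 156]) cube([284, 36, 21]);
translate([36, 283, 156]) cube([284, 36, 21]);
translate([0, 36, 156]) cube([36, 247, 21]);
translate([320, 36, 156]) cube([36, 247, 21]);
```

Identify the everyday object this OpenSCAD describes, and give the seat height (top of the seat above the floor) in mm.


A stool. The seat height is 410 mm.

A 356×319×39 slab at z = 371 on four corner posts — a stool. The seat top is 371 + 39 = 410 mm.


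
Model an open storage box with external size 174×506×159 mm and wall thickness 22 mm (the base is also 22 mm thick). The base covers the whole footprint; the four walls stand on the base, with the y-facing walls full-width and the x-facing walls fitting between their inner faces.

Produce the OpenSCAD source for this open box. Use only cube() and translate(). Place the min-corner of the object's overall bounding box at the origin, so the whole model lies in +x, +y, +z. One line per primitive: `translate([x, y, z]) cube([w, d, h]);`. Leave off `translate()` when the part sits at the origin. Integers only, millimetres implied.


cube([174, 506, 22]);
translate([0, 0, 22]) cube([174, 22, 137]);
translate([0, 484, 22]) cube([174, 22, 137]);
translate([0, 22, 22]) cube([22, 462, 137]);
translate([152, 22, 22]) cube([22, 462, 137]);


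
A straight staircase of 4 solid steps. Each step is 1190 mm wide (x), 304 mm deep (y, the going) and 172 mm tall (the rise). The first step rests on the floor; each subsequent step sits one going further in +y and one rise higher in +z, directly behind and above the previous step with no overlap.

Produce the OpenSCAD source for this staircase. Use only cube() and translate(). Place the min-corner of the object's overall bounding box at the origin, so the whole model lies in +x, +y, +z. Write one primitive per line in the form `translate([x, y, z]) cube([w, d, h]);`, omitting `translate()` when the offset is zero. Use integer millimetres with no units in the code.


cube([1190, 304, 172]);
translate([0, 304, 172]) cube([1190, 304, 172]);
translate([0, 608, 344]) cube([1190, 304, 172]);
translate([0, 912, 516]) cube([1190, 304, 172]);


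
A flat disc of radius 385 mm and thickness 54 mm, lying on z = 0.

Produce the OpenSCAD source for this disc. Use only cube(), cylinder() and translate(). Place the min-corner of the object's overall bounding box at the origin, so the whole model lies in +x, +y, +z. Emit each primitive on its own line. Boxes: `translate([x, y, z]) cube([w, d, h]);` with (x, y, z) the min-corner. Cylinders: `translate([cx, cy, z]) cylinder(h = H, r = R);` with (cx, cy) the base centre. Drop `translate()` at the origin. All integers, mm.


translate([385, 385, 0]) cylinder(h = 54, r = 385);


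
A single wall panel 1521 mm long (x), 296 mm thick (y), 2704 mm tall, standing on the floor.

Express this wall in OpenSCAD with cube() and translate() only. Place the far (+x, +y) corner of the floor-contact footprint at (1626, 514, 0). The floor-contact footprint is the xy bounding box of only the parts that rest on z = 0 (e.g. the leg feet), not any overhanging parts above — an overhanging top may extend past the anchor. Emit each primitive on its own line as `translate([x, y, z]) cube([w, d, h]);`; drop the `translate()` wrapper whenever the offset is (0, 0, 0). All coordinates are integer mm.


translate([105, 218, 0]) cube([1521, 296, 2704]);


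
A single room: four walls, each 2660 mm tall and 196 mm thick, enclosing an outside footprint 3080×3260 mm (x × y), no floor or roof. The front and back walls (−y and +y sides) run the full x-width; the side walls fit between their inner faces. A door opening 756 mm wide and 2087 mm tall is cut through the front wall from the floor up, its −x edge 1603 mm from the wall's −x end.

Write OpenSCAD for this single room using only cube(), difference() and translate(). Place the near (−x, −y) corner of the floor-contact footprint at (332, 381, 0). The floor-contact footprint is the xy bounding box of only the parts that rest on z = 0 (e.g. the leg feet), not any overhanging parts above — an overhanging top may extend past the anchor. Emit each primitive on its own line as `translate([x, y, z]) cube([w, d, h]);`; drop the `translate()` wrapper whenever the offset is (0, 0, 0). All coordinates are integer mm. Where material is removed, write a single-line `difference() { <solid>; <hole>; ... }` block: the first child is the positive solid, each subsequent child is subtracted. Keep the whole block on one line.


difference() { translate([332, 381, 0]) cube([3080, 196, 2660]); translate([1935, 381, 0]) cube([756, 196, 2087]); }
translate([332, 3445, 0]) cube([3080, 196, 2660]);
translate([332, 577, 0]) cube([196, 2868, 2660]);
translate([3216, 577, 0]) cube([196, 2868, 2660]);


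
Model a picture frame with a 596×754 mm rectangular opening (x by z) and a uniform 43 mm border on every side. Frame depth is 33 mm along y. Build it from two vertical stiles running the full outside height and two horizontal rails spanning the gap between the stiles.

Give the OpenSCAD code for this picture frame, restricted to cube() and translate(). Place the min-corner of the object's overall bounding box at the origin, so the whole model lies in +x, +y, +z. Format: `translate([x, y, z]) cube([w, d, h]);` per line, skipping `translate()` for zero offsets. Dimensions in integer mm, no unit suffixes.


cube([43, 33, 840]);
translate([639, 0, 0]) cube([43, 33, 840]);
translate([43, 0, 0]) cube([596, 33, 43]);
translate([43, 0, 797]) cube([596, 33, 43]);


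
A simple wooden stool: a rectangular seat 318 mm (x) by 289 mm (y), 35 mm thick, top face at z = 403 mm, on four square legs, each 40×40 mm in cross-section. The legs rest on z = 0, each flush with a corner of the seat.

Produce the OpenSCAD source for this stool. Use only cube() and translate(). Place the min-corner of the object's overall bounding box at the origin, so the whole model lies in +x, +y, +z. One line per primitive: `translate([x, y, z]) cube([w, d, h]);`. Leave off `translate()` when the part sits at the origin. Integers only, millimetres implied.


translate([0, 0, 368]) cube([318, 289, 35]);
cube([40, 40, 368]);
translate([278, 0, 0]) cube([40, 40, 368]);
translate([0, 249, 0]) cube([40, 40, 368]);
translate([278, 249, 0]) cube([40, 40, 368]);


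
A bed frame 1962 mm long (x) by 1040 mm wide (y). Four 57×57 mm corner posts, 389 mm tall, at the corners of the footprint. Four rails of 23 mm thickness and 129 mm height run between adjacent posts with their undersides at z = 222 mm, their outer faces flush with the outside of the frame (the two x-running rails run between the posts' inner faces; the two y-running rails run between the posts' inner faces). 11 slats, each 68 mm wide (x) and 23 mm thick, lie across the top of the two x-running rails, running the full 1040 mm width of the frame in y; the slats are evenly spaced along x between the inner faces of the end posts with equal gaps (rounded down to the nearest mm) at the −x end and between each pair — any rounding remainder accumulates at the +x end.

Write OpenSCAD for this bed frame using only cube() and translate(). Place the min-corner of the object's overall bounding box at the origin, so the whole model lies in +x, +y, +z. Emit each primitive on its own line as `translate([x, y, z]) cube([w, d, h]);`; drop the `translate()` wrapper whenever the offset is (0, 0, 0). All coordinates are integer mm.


cube([57, 57, 389]);
translate([0, 983, 0]) cube([57, 57, 389]);
translate([1905, 0, 0]) cube([57, 57, 389]);
translate([1905, 983, 0]) cube([57, 57, 389]);
translate([57, 0, 222]) cube([1848, 23, 129]);
translate([57, 1017, 222]) cube([1848, 23, 129]);
translate([0, 57, 222]) cube([23, 926, 129]);
translate([1939, 57, 222]) cube([23, 926, 129]);
translate([148, 0, 351]) cube([68, 1040, 23]);
translate([307, 0, 351]) cube([68, 1040, 23]);
translate([466, 0, 351]) cube([68, 1040, 23]);
translate([625, 0, 351]) cube([68, 1040, 23]);
translate([784, 0, 351]) cube([68, 1040, 23]);
translate([943, 0, 351]) cube([68, 1040, 23]);
translate([1102, 0, 351]) cube([68, 1040, 23]);
translate([1261, 0, 351]) cube([68, 1040, 23]);
translate([1420, 0, 351]) cube([68, 1040, 23]);
translate([1579, 0, 351]) cube([68, 1040, 23]);
translate([1738, 0, 351]) cube([68, 1040, 23]);


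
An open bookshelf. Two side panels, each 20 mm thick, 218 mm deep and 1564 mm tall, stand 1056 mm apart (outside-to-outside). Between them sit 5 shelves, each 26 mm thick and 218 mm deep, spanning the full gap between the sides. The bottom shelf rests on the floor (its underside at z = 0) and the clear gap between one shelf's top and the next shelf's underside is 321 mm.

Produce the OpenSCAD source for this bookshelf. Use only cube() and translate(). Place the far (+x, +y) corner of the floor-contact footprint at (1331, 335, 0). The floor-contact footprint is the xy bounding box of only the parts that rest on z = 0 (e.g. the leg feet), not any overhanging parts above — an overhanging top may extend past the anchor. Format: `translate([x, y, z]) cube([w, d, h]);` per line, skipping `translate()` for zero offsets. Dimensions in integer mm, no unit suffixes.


translate([275, 117, 0]) cube([20, 218, 1564]);
translate([1311, 117, 0]) cube([20, 218, 1564]);
translate([295, 117, 0]) cube([1016, 218, 26]);
translate([295, 117, 347]) cube([1016, 218, 26]);
translate([295, 117, 694]) cube([1016, 218, 26]);
translate([295, 117, 1041]) cube([1016, 218, 26]);
translate([295, 117, 1388]) cube([1016, 218, 26]);


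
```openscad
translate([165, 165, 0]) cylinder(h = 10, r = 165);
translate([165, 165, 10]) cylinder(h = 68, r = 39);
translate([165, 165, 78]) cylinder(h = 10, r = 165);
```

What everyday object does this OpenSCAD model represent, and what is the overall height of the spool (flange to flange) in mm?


A spool. The overall height is 88 mm.

Three coaxial cylinders, large–small–large — a spool. Two 10 mm flanges and a 68 mm core give 10 + 68 + 10 = 88 mm.


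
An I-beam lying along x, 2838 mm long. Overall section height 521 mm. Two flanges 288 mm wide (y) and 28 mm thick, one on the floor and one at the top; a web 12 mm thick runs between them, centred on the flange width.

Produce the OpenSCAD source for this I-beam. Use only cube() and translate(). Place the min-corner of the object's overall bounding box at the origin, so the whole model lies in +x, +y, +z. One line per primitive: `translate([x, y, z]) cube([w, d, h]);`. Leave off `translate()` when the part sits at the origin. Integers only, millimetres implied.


cube([2838, 288, 28]);
translate([0, 138, 28]) cube([2838, 12, 465]);
translate([0, 0, 493]) cube([2838, 288, 28]);


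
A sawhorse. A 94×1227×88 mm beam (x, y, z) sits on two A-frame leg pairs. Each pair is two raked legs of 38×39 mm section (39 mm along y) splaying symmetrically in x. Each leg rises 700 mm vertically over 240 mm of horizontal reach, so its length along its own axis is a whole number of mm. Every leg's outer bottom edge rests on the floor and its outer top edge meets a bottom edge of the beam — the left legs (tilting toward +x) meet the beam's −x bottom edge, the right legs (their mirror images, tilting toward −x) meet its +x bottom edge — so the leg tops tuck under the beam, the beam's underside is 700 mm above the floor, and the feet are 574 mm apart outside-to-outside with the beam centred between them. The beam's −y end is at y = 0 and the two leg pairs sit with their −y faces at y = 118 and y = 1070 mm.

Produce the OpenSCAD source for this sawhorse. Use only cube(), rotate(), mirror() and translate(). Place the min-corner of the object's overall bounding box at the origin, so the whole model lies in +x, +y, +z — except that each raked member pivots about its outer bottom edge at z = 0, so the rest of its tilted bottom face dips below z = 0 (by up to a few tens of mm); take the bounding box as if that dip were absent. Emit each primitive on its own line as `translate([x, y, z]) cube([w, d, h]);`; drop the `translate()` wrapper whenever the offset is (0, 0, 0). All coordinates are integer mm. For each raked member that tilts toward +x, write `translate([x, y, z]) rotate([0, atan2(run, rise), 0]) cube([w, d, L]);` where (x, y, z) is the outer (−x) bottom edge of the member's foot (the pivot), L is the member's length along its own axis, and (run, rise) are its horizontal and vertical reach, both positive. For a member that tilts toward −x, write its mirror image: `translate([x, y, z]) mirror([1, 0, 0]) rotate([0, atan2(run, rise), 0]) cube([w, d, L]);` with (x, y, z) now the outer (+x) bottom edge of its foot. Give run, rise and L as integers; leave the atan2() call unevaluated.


// leg length = √(240² + 700²) = 740
// right-leg outer foot x = 2·240 + 94 = 574
// beam min-corner = (240, 0, 700)
translate([240, 0, 700]) cube([94, 1227, 88]);
translate([0, 118, 0]) rotate([0, atan2(240, 700), 0]) cube([38, 39, 740]);
translate([574, 118, 0]) mirror([1, 0, 0]) rotate([0, atan2(240, 700), 0]) cube([38, 39, 740]);
translate([0, 1070, 0]) rotate([0, atan2(240, 700), 0]) cube([38, 39, 740]);
translate([574, 1070, 0]) mirror([1, 0, 0]) rotate([0, atan2(240, 700), 0]) cube([38, 39, 740]);


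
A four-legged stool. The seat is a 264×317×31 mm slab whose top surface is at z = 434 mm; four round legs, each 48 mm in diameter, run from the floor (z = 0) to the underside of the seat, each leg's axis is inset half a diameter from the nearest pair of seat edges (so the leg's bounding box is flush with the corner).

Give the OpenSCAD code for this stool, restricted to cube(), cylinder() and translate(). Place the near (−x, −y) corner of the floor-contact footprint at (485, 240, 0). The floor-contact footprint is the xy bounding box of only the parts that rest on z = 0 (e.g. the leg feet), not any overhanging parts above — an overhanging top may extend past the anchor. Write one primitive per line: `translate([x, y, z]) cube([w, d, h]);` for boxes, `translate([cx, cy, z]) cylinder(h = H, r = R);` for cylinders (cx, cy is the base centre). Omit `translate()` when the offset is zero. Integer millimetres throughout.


translate([485, 240, 403]) cube([264, 317, 31]);
translate([509, 264, 0]) cylinder(h = 403, r = 24);
translate([725, 264, 0]) cylinder(h = 403, r = 24);
translate([509, 533, 0]) cylinder(h = 403, r = 24);
translate([725, 533, 0]) cylinder(h = 403, r = 24);


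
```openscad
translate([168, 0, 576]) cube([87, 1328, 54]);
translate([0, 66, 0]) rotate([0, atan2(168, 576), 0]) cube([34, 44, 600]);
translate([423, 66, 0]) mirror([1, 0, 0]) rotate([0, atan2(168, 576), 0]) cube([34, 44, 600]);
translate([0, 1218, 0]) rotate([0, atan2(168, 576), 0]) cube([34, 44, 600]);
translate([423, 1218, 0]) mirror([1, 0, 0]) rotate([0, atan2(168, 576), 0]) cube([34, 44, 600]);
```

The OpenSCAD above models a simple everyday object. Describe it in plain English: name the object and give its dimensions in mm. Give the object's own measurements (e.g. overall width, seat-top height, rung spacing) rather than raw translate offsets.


A sawhorse. A 87×1328×54 mm beam (x, y, z) sits on two A-frame leg pairs. Each pair is two raked legs of 34×44 mm section (44 mm along y) splaying symmetrically in x. Each leg rises 576 mm vertically over 168 mm of horizontal reach and is 600 mm long along its own axis. Every leg's outer bottom edge rests on the floor and its outer top edge meets a bottom edge of the beam — the left legs (tilting toward +x) meet the beam's −x bottom edge, the right legs (their mirror images, tilting toward −x) meet its +x bottom edge — so the leg tops tuck under the beam, the beam's underside is 576 mm above the floor, and the feet are 423 mm apart outside-to-outside with the beam centred between them. The two leg pairs are set in 66 mm from either end of the beam.


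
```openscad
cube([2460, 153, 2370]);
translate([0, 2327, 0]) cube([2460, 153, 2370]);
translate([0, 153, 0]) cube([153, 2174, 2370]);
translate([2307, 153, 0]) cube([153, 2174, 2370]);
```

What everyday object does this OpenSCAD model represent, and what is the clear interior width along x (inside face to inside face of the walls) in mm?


A house (or room) frame. The interior width is 2154 mm.

Four 2370 mm walls enclosing a rectangle with no floor or roof — a room or house frame. Outside width is 2460 mm and wall thickness is 153 mm, so the interior width is 2460 − 2 × 153 = 2154 mm.


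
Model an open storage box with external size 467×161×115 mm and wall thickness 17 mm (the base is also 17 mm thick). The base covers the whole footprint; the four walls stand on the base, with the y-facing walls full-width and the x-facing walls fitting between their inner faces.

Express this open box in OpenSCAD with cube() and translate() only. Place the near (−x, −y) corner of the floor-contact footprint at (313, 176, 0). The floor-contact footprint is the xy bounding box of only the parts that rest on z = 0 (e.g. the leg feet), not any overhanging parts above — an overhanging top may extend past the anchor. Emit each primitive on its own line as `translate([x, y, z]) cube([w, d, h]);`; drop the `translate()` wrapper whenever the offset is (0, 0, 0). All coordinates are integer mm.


translate([313, 176, 0]) cube([467, 161, 17]);
translate([313, 176, 17]) cube([467, 17, 98]);
translate([313, 320, 17]) cube([467, 17, 98]);
translate([313, 193, 17]) cube([17, 127, 98]);
translate([763, 193, 17]) cube([17, 127, 98]);


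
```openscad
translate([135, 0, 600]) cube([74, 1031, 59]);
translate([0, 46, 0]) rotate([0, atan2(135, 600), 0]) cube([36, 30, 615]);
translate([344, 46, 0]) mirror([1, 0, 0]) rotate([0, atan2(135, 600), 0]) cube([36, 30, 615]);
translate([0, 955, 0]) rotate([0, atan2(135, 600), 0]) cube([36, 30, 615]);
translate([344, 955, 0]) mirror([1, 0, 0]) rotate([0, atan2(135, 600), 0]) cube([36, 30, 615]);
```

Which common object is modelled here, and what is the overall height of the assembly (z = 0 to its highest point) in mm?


A sawhorse. The overall height is 659 mm.

A beam across two mirrored pairs of raked legs — a sawhorse. The beam's underside is at z = 600 (matching the legs' vertical rise in atan2(135, 600)) and the beam is 59 mm tall, so its top is at 600 + 59 = 659 mm. The raked legs top out at the beam's underside, so that is the highest point.


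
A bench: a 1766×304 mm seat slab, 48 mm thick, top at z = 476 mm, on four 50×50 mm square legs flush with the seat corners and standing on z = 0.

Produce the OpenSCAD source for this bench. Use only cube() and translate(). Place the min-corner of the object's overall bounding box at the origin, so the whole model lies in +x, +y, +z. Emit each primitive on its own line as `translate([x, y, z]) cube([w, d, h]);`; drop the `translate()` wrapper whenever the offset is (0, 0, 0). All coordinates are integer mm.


// leg_h = 476 − 48 = 428
translate([0, 0, 428]) cube([1766, 304, 48]);
cube([50, 50, 428]);
translate([0, 254, 0]) cube([50, 50, 428]);
translate([1716, 0, 0]) cube([50, 50, 428]);
translate([1716, 254, 0]) cube([50, 50, 428]);


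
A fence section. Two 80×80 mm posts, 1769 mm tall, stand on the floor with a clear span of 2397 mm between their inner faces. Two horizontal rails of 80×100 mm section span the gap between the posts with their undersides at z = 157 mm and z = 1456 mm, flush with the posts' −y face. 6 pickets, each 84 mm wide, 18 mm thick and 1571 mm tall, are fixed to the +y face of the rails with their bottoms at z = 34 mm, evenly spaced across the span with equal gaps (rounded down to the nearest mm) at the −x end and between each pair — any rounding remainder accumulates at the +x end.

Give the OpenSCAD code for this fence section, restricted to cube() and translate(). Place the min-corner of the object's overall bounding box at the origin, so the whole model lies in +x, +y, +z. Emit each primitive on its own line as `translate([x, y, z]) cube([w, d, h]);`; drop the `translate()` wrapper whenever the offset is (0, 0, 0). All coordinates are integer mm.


cube([80, 80, 1769]);
translate([2477, 0, 0]) cube([80, 80, 1769]);
translate([80, 0, 157]) cube([2397, 80, 100]);
translate([80, 0, 1456]) cube([2397, 80, 100]);
translate([350, 80, 34]) cube([84, 18, 1571]);
translate([704, 80, 34]) cube([84, 18, 1571]);
translate([1058, 80, 34]) cube([84, 18, 1571]);
translate([1412, 80, 34]) cube([84, 18, 1571]);
translate([1766, 80, 34]) cube([84, 18, 1571]);
translate([2120, 80, 34]) cube([84, 18, 1571]);


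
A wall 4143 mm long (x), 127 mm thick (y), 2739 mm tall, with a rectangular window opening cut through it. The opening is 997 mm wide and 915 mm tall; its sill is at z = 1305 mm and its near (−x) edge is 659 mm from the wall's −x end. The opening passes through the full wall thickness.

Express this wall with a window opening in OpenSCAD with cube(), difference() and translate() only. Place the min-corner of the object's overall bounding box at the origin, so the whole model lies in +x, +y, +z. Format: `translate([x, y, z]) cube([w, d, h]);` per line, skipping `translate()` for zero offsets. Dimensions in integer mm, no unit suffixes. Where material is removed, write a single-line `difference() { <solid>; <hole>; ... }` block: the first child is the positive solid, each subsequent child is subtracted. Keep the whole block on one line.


difference() { cube([4143, 127, 2739]); translate([659, 0, 1305]) cube([997, 127, 915]); }


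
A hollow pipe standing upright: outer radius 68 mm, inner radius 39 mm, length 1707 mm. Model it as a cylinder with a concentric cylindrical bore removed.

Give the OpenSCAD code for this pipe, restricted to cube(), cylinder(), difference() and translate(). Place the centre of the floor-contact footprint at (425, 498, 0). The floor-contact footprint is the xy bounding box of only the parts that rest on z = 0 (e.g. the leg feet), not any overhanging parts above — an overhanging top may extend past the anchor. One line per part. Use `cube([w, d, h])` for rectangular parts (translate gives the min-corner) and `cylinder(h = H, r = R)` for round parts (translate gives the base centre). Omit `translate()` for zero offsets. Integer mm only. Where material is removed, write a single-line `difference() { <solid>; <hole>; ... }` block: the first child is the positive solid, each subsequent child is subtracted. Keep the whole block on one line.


difference() { translate([425, 498, 0]) cylinder(h = 1707, r = 68); translate([425, 498, 0]) cylinder(h = 1707, r = 39); }


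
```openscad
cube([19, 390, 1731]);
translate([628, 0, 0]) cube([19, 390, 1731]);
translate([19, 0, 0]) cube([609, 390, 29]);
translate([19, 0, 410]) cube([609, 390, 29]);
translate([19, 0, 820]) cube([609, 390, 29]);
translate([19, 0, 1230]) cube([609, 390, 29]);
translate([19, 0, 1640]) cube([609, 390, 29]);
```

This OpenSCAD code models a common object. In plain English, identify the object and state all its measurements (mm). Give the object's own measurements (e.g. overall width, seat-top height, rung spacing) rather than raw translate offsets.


An open bookshelf. Two side panels, each 19 mm thick, 390 mm deep and 1731 mm tall, stand 647 mm apart (outside-to-outside). Between them sit 5 shelves, each 29 mm thick and 390 mm deep, spanning the full gap between the sides. The bottom shelf rests on the floor (its underside at z = 0) and the clear gap between one shelf's top and the next shelf's underside is 381 mm.


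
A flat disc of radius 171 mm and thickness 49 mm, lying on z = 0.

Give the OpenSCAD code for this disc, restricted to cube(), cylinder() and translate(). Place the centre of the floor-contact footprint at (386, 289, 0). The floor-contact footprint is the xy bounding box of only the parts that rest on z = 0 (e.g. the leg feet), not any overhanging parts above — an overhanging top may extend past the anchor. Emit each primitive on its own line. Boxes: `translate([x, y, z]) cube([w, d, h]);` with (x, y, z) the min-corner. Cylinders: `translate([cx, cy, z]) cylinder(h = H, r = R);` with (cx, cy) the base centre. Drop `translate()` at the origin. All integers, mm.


translate([386, 289, 0]) cylinder(h = 49, r = 171);


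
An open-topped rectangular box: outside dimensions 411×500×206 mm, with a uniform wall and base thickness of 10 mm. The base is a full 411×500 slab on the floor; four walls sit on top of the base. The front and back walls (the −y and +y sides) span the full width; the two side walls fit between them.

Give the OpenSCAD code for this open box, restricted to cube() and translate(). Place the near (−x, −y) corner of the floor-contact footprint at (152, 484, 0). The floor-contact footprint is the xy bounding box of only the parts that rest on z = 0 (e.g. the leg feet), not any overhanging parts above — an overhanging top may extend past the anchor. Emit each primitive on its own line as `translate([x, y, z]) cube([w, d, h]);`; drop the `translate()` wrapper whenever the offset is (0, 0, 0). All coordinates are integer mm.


translate([152, 484, 0]) cube([411, 500, 10]);
translate([152, 484, 10]) cube([411, 10, 196]);
translate([152, 974, 10]) cube([411, 10, 196]);
translate([152, 494, 10]) cube([10, 480, 196]);
translate([553, 494, 10]) cube([10, 480, 196]);


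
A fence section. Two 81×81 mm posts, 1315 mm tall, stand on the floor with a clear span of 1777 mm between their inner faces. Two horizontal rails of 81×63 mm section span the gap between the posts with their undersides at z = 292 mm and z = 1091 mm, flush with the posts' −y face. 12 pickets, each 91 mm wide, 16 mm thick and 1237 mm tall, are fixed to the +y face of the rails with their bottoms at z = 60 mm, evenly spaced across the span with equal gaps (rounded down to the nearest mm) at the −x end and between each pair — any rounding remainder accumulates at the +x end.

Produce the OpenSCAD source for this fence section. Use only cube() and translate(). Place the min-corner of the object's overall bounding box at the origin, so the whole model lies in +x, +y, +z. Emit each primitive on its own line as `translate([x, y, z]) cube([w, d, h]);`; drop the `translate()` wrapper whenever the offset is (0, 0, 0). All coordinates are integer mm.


cube([81, 81, 1315]);
translate([1858, 0, 0]) cube([81, 81, 1315]);
translate([81, 0, 292]) cube([1777, 81, 63]);
translate([81, 0, 1091]) cube([1777, 81, 63]);
translate([133, 81, 60]) cube([91, 16, 1237]);
translate([276, 81, 60]) cube([91, 16, 1237]);
translate([419, 81, 60]) cube([91, 16, 1237]);
translate([562, 81, 60]) cube([91, 16, 1237]);
translate([705, 81, 60]) cube([91, 16, 1237]);
translate([848, 81, 60]) cube([91, 16, 1237]);
translate([991, 81, 60]) cube([91, 16, 1237]);
translate([1134, 81, 60]) cube([91, 16, 1237]);
translate([1277, 81, 60]) cube([91, 16, 1237]);
translate([1420, 81, 60]) cube([91, 16, 1237]);
translate([1563, 81, 60]) cube([91, 16, 1237]);
translate([1706, 81, 60]) cube([91, 16, 1237]);


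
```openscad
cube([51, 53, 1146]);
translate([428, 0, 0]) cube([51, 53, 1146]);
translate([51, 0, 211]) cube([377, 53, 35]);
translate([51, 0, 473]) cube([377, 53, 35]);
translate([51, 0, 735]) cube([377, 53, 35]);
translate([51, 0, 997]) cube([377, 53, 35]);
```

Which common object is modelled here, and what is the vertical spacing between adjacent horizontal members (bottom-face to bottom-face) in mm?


A ladder. The rung spacing is 262 mm.

Two tall 51×53 posts with 4 short bars between them — a ladder. Adjacent rungs sit at z = 211 and z = 473, so the spacing is 473 − 211 = 262 mm.


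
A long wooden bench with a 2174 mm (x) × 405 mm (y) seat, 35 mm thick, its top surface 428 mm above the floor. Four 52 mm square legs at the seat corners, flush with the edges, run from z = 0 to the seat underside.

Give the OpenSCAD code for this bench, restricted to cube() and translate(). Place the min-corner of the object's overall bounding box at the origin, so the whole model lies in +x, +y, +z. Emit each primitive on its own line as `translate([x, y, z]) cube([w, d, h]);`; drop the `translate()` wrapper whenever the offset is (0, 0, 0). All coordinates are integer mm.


translate([0, 0, 393]) cube([2174, 405, 35]);
cube([52, 52, 393]);
translate([0, 353, 0]) cube([52, 52, 393]);
translate([2122, 0, 0]) cube([52, 52, 393]);
translate([2122, 353, 0]) cube([52, 52, 393]);


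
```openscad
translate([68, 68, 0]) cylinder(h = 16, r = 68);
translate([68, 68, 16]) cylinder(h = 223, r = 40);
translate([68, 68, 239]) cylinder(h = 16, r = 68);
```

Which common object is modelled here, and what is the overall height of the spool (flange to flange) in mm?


A spool. The overall height is 255 mm.

Three coaxial cylinders, large–small–large — a spool. Two 16 mm flanges and a 223 mm core give 16 + 223 + 16 = 255 mm.


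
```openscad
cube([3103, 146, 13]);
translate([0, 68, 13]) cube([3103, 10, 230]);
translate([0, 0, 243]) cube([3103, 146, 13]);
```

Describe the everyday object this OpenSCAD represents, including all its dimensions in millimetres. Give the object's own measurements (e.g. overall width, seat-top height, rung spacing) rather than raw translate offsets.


An I-beam lying along x, 3103 mm long. Overall section height 256 mm. Two flanges 146 mm wide (y) and 13 mm thick, one on the floor and one at the top; a web 10 mm thick runs between them, centred on the flange width.


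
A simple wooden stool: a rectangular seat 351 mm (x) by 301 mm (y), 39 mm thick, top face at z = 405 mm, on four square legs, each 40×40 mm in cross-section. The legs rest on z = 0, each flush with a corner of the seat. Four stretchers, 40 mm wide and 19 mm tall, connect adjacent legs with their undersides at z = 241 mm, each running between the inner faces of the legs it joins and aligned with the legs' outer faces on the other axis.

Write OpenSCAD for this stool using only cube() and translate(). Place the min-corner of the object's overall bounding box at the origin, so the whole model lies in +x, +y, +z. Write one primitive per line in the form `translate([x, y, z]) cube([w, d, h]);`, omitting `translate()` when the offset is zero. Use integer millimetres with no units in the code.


// leg_h = 405 - 39 = 366
// stretcher span = 351 - 2*40 = 271
translate([0, 0, 366]) cube([351, 301, 39]);
cube([40, 40, 366]);
translate([311, 0, 0]) cube([40, 40, 366]);
translate([0, 261, 0]) cube([40, 40, 366]);
translate([311, 261, 0]) cube([40, 40, 366]);
translate([40, 0, 241]) cube([271, 40, 19]);
translate([40, 261, 241]) cube([271, 40, 19]);
translate([0, 40, 241]) cube([40, 221, 19]);
translate([311, 40, 241]) cube([40, 221, 19]);


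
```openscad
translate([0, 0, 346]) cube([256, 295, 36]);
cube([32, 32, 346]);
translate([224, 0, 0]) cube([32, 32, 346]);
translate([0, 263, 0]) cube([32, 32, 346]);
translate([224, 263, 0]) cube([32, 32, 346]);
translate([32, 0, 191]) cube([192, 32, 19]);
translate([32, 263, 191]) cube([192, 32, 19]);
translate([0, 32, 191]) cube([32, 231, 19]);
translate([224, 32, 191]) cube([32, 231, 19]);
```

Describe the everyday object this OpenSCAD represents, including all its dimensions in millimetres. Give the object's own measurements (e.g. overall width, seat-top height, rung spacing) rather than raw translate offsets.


A four-legged stool. The seat is a 256×295×36 mm slab whose top surface is at z = 382 mm; four square legs, each 32×32 mm in cross-section, run from the floor (z = 0) to the underside of the seat, each flush with a corner of the seat. Four stretchers, 32 mm wide and 19 mm tall, connect adjacent legs with their undersides at z = 191 mm, each running between the inner faces of the legs it joins and aligned with the legs' outer faces on the other axis.


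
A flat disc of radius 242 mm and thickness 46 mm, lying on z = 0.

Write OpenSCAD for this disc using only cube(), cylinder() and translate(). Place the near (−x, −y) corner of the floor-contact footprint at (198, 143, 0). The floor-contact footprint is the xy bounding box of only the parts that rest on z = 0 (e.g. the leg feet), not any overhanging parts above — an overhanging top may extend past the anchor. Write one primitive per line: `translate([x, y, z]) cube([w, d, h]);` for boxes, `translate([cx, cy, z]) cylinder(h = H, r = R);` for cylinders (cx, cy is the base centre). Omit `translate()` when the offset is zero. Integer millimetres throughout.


translate([440, 385, 0]) cylinder(h = 46, r = 242);
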